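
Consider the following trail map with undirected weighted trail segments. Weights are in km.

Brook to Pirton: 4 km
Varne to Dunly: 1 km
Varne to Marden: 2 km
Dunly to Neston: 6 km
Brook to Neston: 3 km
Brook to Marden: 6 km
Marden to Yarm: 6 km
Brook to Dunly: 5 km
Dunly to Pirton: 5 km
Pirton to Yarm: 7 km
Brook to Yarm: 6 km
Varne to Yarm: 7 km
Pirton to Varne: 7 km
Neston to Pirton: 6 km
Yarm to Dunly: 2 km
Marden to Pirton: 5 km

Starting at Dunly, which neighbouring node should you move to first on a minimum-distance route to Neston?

Neston

Candidate routes:
Dunly - Pirton - Neston: 5+6 = 11
Dunly - Neston: 6 = 6
Dunly - Yarm - Brook - Neston: 2+6+3 = 11
Dunly - Brook - Neston: 5+3 = 8
The minimum is 6 km via Dunly - Neston.
So from Dunly the first move is to Neston.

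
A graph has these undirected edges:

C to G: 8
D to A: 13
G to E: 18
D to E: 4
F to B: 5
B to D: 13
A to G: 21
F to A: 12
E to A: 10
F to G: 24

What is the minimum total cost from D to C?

Settle nodes by increasing distance from D:
D: 0
E: 4  (via D)
A: 13  (via D)
B: 13  (via D)
F: 18  (via B)
G: 22  (via E)
C: 30  (via G)
Shortest route: D–E–G–C = 30.

30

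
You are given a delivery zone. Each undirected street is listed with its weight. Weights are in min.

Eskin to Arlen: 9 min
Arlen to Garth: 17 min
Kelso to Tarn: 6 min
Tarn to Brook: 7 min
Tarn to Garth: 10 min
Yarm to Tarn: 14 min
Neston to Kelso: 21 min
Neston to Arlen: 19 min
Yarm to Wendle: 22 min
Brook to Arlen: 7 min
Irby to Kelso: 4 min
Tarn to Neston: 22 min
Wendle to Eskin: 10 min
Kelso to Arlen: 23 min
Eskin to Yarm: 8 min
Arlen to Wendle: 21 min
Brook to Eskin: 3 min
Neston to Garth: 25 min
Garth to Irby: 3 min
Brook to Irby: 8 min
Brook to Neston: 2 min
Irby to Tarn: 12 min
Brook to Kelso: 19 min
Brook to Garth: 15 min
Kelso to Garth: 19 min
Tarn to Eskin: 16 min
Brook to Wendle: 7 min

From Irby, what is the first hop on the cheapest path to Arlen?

Enumerating some paths:
Irby - Garth - Arlen: 3+17 = 20
Irby - Brook - Eskin - Arlen: 8+3+9 = 20
Irby - Kelso - Tarn - Brook - Arlen: 4+6+7+7 = 24
Irby - Brook - Arlen: 8+7 = 15
Cheapest is Irby - Brook - Arlen at 15 min.
So from Irby the first move is to Brook.

Brook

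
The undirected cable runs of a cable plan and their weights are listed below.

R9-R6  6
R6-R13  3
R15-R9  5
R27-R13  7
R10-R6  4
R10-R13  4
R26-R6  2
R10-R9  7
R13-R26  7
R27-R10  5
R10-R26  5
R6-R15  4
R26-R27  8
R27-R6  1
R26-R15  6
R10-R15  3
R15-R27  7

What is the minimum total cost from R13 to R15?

7

Shortest distances from R13:
R13: 0
R6: 3  (via R13)
R27: 4  (via R6)
R10: 4  (via R13)
R26: 5  (via R6)
R15: 7  (via R6)
Shortest route: R13–R6–R15 = 7.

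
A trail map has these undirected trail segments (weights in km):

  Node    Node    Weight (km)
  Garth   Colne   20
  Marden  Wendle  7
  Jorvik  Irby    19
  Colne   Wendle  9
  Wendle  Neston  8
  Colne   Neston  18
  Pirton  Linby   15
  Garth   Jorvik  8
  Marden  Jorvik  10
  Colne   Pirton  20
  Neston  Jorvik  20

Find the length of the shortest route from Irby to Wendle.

Shortest distances from Irby:
Irby: 0
Jorvik: 19  (via Irby)
Garth: 27  (via Jorvik)
Marden: 29  (via Jorvik)
Wendle: 36  (via Marden)
Shortest route: Irby–Jorvik–Marden–Wendle = 36 km.

36 km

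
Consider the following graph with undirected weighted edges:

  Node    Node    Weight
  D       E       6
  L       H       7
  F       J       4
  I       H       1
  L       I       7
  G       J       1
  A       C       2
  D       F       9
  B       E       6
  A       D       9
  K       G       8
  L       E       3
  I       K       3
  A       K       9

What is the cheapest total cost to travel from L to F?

Compare a few routes:
L → I → K → G → J → F: 7+3+8+1+4 = 23
L → E → D → F: 3+6+9 = 18
The minimum is 18 via L → E → D → F.

18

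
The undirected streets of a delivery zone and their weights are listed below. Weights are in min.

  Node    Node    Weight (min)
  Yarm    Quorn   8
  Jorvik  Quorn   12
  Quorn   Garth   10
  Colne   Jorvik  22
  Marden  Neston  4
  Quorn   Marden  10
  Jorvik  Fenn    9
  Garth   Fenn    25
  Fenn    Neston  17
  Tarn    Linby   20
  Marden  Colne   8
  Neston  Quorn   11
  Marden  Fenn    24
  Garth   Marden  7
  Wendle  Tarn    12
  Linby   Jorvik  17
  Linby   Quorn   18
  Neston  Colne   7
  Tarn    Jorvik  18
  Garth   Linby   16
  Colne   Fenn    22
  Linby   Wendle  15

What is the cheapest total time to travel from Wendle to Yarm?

41 min

Settle nodes by increasing distance from Wendle:
Wendle: 0
Tarn: 12  (via Wendle)
Linby: 15  (via Wendle)
Jorvik: 30  (via Tarn)
Garth: 31  (via Linby)
Quorn: 33  (via Linby)
Marden: 38  (via Garth)
Fenn: 39  (via Jorvik)
Yarm: 41  (via Quorn)
Shortest route: Wendle → Linby → Quorn → Yarm = 41 min.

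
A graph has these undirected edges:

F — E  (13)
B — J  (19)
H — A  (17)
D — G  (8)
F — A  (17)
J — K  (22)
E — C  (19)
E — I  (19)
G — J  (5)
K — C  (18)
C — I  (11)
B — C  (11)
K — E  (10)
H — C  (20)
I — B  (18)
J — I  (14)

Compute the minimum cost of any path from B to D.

Enumerating some paths:
B → J → G → D: 19+5+8 = 32
B → I → J → G → D: 18+14+5+8 = 45
The minimum is 32 via B → J → G → D.

32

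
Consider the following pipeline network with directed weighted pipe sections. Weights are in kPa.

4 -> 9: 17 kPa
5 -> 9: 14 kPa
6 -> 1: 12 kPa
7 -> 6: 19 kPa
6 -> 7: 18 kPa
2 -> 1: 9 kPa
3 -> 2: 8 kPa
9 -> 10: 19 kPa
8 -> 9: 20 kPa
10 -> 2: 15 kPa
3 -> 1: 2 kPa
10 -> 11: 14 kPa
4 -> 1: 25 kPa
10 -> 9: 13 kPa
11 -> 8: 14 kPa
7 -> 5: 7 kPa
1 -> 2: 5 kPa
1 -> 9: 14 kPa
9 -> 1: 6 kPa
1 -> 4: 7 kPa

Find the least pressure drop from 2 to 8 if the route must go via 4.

Best 2 to 4: 2–1–4 costing 16
Best 4 to 8: 4–9–10–11–8 costing 64
Total via 4: 16 + 64 = 80 kPa.

80 kPa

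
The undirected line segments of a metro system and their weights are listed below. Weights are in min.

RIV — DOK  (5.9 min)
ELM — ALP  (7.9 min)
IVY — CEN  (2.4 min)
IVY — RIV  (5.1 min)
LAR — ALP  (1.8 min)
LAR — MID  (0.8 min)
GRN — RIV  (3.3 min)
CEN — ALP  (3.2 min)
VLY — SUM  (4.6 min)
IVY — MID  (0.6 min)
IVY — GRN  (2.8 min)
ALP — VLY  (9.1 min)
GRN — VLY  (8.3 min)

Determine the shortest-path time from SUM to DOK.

Running Dijkstra from SUM:
SUM: 0
VLY: 4.6  (via SUM)
GRN: 12.9  (via VLY)
ALP: 13.7  (via VLY)
LAR: 15.5  (via ALP)
IVY: 15.7  (via GRN)
RIV: 16.2  (via GRN)
MID: 16.3  (via LAR)
CEN: 16.9  (via ALP)
ELM: 21.6  (via ALP)
DOK: 22.1  (via RIV)
Shortest route: SUM–VLY–GRN–RIV–DOK = 22.1 min.

22.1 min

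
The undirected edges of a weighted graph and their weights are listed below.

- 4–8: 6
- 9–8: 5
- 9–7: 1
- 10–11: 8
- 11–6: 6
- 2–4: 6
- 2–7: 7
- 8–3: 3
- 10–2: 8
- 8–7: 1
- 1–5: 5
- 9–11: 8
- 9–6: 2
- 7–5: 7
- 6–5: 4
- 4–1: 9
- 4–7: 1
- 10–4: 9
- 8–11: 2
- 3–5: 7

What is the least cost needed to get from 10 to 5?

Shortest distances from 10:
10: 0
2: 8  (via 10)
11: 8  (via 10)
4: 9  (via 10)
7: 10  (via 4)
8: 10  (via 11)
9: 11  (via 7)
3: 13  (via 8)
6: 13  (via 9)
5: 17  (via 7)
Shortest route: 10–4–7–5 = 17.

17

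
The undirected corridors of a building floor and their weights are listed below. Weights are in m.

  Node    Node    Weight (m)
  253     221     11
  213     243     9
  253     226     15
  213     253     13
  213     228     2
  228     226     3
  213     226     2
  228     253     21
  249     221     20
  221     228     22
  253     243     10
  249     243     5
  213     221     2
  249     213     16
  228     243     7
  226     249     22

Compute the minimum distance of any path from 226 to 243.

Compare a few routes:
226–213–228–243: 2+2+7 = 11
226–213–243: 2+9 = 11
226–228–243: 3+7 = 10
The minimum is 10 m via 226–228–243.

10 m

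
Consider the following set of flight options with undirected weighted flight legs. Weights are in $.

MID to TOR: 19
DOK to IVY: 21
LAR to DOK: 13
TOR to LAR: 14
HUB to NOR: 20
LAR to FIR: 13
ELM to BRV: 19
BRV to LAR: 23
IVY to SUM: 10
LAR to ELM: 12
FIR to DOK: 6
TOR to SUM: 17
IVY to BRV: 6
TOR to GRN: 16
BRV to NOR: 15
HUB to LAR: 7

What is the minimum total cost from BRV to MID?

Candidate routes:
BRV → LAR → TOR → MID: 23+14+19 = 56
BRV → IVY → SUM → TOR → MID: 6+10+17+19 = 52
Cheapest is BRV → IVY → SUM → TOR → MID at $52.

$52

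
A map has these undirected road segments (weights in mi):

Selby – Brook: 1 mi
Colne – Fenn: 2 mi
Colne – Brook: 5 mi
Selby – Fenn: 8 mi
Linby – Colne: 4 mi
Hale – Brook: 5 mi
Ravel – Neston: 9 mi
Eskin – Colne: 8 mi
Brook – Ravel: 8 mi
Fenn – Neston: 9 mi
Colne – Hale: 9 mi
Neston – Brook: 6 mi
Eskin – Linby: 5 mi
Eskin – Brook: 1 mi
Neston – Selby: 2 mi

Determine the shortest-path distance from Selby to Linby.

Shortest distances from Selby:
Selby: 0
Brook: 1  (via Selby)
Neston: 2  (via Selby)
Eskin: 2  (via Brook)
Hale: 6  (via Brook)
Colne: 6  (via Brook)
Linby: 7  (via Eskin)
Shortest route: Selby → Brook → Eskin → Linby = 7 mi.

7 mi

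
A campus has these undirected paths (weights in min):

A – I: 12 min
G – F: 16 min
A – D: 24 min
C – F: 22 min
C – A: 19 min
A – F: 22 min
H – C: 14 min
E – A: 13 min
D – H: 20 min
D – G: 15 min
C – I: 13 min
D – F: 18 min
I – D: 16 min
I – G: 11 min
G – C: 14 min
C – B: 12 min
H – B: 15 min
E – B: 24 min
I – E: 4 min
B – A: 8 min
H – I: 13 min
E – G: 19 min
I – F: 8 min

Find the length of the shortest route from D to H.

Running Dijkstra from D:
D: 0
G: 15  (via D)
I: 16  (via D)
F: 18  (via D)
E: 20  (via I)
H: 20  (via D)
Shortest route: D–H = 20 min.

20 min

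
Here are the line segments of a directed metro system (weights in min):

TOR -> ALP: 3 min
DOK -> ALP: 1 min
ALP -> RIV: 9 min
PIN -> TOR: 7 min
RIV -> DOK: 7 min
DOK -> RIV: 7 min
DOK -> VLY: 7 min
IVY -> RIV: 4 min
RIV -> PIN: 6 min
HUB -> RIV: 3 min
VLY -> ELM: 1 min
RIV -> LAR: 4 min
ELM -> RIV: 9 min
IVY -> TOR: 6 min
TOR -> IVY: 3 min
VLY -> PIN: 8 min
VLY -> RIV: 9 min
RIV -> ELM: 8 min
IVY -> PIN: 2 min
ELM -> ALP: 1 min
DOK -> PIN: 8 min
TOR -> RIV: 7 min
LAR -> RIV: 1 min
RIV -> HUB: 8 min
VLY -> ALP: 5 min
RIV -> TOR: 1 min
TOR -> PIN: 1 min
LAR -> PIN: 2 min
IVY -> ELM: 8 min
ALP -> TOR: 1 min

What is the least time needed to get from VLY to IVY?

Settle nodes by increasing distance from VLY:
VLY: 0
ELM: 1  (via VLY)
ALP: 2  (via ELM)
TOR: 3  (via ALP)
PIN: 4  (via TOR)
IVY: 6  (via TOR)
Shortest route: VLY → ELM → ALP → TOR → IVY = 6 min.

6 min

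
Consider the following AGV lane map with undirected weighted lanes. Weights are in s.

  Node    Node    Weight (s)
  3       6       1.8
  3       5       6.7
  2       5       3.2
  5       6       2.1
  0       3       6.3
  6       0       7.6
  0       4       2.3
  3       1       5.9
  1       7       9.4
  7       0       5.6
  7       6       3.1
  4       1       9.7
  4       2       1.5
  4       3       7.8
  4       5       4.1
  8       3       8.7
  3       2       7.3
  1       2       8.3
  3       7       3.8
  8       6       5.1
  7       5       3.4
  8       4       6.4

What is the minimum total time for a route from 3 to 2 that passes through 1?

Shortest 3→1: 3–1 = 5.9
Best 1 to 2: 1–2 costing 8.3
Total via 1: 5.9 + 8.3 = 14.2 s.

14.2 s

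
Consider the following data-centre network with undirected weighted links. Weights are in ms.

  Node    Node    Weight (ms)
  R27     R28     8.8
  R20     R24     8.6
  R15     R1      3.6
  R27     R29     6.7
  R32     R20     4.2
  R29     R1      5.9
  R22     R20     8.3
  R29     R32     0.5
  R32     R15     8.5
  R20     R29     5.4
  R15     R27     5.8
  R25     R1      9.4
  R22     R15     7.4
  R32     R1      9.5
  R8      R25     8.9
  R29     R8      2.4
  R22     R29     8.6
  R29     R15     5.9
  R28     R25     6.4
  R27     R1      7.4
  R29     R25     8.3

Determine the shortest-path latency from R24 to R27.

Shortest distances from R24:
R24: 0
R20: 8.6  (via R24)
R32: 12.8  (via R20)
R29: 13.3  (via R32)
R8: 15.7  (via R29)
R22: 16.9  (via R20)
R15: 19.2  (via R29)
R1: 19.2  (via R29)
R27: 20  (via R29)
Shortest route: R24 → R20 → R32 → R29 → R27 = 20 ms.

20 ms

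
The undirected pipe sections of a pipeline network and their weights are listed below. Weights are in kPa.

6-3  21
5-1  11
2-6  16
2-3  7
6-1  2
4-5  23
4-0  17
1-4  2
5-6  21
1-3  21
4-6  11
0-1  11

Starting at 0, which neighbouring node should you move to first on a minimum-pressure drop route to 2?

Compare a few routes:
0 → 1 → 4 → 6 → 2: 11+2+11+16 = 40
0 → 1 → 6 → 2: 11+2+16 = 29
0 → 1 → 3 → 2: 11+21+7 = 39
0 → 4 → 1 → 6 → 2: 17+2+2+16 = 37
Cheapest is 0 → 1 → 6 → 2 at 29 kPa.
So from 0 the first move is to 1.

1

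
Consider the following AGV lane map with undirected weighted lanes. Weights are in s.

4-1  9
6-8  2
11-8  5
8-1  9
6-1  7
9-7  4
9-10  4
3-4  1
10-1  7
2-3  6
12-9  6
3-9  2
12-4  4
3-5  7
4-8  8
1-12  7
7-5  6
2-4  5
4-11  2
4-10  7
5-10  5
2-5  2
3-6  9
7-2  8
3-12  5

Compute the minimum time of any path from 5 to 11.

Enumerating some paths:
5 → 2 → 4 → 11: 2+5+2 = 9
5 → 3 → 4 → 11: 7+1+2 = 10
5 → 2 → 3 → 4 → 11: 2+6+1+2 = 11
The minimum is 9 s via 5 → 2 → 4 → 11.

9 s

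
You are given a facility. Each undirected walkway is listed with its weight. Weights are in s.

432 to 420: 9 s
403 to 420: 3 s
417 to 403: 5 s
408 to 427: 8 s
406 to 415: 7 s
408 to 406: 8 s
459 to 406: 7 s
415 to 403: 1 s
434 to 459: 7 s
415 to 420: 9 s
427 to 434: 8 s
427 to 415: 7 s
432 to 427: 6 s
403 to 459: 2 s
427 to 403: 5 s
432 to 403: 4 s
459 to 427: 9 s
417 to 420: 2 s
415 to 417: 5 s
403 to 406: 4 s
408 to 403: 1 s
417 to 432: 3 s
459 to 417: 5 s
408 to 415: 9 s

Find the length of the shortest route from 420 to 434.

Shortest distances from 420:
420: 0
417: 2  (via 420)
403: 3  (via 420)
408: 4  (via 403)
415: 4  (via 403)
459: 5  (via 403)
432: 5  (via 417)
406: 7  (via 403)
427: 8  (via 403)
434: 12  (via 459)
Shortest route: 420–403–459–434 = 12 s.

12 s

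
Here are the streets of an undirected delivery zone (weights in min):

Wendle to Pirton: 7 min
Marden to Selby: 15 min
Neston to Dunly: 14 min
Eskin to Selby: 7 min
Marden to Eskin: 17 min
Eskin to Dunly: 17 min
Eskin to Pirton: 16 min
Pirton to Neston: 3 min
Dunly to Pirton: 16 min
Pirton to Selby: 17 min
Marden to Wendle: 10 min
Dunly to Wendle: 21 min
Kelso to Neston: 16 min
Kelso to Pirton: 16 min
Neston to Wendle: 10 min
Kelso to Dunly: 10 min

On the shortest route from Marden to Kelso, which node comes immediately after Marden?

Wendle

Candidate routes:
Marden → Wendle → Pirton → Neston → Kelso: 10+7+3+16 = 36
Marden → Wendle → Neston → Kelso: 10+10+16 = 36
Marden → Wendle → Pirton → Kelso: 10+7+16 = 33
Marden → Wendle → Neston → Pirton → Kelso: 10+10+3+16 = 39
Cheapest is Marden → Wendle → Pirton → Kelso at 33 min.
So from Marden the first move is to Wendle.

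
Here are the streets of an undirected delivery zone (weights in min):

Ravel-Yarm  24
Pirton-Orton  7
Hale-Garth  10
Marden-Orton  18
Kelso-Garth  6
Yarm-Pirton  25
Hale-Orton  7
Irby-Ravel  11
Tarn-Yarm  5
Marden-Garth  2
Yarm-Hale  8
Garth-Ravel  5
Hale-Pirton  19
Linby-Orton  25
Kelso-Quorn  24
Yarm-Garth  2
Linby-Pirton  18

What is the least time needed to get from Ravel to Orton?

Running Dijkstra from Ravel:
Ravel: 0
Garth: 5  (via Ravel)
Marden: 7  (via Garth)
Yarm: 7  (via Garth)
Irby: 11  (via Ravel)
Kelso: 11  (via Garth)
Tarn: 12  (via Yarm)
Hale: 15  (via Garth)
Orton: 22  (via Hale)
Shortest route: Ravel–Garth–Hale–Orton = 22 min.

22 min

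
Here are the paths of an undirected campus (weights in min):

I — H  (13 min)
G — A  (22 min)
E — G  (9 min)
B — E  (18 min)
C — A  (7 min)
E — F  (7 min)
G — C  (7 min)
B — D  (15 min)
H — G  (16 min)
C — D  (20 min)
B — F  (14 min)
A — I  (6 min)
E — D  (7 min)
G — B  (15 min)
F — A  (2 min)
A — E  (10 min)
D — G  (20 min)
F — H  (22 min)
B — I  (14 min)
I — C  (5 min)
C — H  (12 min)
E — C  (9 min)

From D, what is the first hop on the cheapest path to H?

Enumerating some paths:
D - E - C - H: 7+9+12 = 28
D - E - C - I - H: 7+9+5+13 = 34
D - C - H: 20+12 = 32
D - E - G - H: 7+9+16 = 32
The minimum is 28 min via D - E - C - H.
So from D the first move is to E.

E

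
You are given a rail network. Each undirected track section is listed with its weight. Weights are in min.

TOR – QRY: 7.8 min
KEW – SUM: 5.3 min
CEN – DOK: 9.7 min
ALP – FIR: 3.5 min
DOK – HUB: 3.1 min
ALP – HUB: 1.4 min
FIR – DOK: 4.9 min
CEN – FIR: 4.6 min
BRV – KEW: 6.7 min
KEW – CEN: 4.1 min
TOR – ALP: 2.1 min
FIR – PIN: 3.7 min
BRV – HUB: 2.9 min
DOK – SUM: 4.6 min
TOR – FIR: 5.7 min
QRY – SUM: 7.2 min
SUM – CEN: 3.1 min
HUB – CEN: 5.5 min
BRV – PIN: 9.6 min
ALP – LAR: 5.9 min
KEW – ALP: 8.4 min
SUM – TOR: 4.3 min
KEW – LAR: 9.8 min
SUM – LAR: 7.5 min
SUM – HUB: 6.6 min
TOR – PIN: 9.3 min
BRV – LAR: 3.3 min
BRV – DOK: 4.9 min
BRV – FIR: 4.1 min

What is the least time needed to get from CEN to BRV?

8.4 min

Compare a few routes:
CEN–KEW–BRV: 4.1+6.7 = 10.8
CEN–HUB–BRV: 5.5+2.9 = 8.4
CEN–FIR–ALP–HUB–BRV: 4.6+3.5+1.4+2.9 = 12.4
CEN–FIR–BRV: 4.6+4.1 = 8.7
The minimum is 8.4 min via CEN–HUB–BRV.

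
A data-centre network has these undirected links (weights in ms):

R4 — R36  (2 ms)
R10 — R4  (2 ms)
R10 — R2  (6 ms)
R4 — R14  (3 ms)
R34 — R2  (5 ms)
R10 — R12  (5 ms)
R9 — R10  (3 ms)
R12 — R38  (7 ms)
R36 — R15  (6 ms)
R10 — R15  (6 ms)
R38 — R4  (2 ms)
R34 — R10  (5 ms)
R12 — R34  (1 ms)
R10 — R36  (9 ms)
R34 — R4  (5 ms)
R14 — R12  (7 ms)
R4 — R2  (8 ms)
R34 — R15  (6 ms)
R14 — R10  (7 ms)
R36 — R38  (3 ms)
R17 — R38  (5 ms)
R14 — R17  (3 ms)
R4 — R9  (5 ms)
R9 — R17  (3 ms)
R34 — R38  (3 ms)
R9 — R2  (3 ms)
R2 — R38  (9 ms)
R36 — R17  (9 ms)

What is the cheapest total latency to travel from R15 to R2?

11 ms

Candidate routes:
R15 → R10 → R9 → R2: 6+3+3 = 12
R15 → R36 → R4 → R9 → R2: 6+2+5+3 = 16
R15 → R34 → R2: 6+5 = 11
R15 → R10 → R2: 6+6 = 12
Cheapest is R15 → R34 → R2 at 11 ms.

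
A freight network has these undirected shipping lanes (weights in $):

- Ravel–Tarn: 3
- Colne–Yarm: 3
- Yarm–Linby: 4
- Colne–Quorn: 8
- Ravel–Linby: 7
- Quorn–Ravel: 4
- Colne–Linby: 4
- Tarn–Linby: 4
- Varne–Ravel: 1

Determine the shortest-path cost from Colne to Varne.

Running Dijkstra from Colne:
Colne: 0
Yarm: 3  (via Colne)
Linby: 4  (via Colne)
Tarn: 8  (via Linby)
Quorn: 8  (via Colne)
Ravel: 11  (via Linby)
Varne: 12  (via Ravel)
Shortest route: Colne → Linby → Ravel → Varne = $12.

$12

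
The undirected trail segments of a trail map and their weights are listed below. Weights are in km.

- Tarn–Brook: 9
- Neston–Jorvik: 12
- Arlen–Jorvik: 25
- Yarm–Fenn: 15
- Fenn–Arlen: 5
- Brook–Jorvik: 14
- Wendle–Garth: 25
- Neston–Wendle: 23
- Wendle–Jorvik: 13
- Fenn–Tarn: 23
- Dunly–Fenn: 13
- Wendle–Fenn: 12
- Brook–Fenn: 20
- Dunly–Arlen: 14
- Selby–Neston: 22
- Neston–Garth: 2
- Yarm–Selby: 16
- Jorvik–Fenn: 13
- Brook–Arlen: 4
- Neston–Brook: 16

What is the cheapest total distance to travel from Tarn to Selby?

Compare a few routes:
Tarn - Brook - Arlen - Fenn - Yarm - Selby: 9+4+5+15+16 = 49
Tarn - Brook - Neston - Selby: 9+16+22 = 47
The minimum is 47 km via Tarn - Brook - Neston - Selby.

47 km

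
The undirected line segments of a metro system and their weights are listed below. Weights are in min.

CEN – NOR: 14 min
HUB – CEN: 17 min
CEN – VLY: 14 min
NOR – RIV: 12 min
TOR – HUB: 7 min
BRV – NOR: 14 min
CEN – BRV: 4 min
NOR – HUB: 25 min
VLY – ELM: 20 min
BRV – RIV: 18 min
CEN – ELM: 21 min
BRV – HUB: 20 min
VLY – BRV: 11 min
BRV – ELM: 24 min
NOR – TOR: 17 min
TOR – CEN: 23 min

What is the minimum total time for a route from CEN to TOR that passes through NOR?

Best CEN to NOR: CEN–NOR costing 14
Best NOR to TOR: NOR–TOR costing 17
Total via NOR: 14 + 17 = 31 min.

31 min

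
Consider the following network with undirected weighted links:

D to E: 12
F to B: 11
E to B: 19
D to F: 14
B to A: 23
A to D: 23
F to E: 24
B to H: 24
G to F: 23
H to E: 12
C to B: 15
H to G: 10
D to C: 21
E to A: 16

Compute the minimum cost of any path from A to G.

Enumerating some paths:
A - B - F - G: 23+11+23 = 57
A - E - H - G: 16+12+10 = 38
A - D - E - H - G: 23+12+12+10 = 57
A - B - H - G: 23+24+10 = 57
Cheapest is A - E - H - G at 38.

38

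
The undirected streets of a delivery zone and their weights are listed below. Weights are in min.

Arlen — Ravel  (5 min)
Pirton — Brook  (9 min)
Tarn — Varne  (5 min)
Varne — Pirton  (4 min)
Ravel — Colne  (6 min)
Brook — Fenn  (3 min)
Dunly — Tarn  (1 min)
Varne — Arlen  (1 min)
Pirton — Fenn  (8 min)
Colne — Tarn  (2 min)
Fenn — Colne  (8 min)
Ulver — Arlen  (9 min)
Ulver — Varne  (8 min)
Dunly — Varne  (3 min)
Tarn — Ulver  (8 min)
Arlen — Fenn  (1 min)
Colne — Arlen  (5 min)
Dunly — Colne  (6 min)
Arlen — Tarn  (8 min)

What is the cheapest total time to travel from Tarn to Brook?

9 min

Enumerating some paths:
Tarn → Dunly → Varne → Arlen → Fenn → Brook: 1+3+1+1+3 = 9
Tarn → Varne → Arlen → Fenn → Brook: 5+1+1+3 = 10
The minimum is 9 min via Tarn → Dunly → Varne → Arlen → Fenn → Brook.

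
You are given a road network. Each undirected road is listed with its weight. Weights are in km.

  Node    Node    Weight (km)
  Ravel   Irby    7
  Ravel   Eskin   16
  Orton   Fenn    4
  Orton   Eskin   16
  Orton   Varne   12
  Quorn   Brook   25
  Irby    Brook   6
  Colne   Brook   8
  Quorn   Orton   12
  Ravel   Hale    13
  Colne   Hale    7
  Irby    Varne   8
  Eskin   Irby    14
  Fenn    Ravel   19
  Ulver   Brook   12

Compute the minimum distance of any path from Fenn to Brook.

30 km

Shortest distances from Fenn:
Fenn: 0
Orton: 4  (via Fenn)
Quorn: 16  (via Orton)
Varne: 16  (via Orton)
Ravel: 19  (via Fenn)
Eskin: 20  (via Orton)
Irby: 24  (via Varne)
Brook: 30  (via Irby)
Shortest route: Fenn–Orton–Varne–Irby–Brook = 30 km.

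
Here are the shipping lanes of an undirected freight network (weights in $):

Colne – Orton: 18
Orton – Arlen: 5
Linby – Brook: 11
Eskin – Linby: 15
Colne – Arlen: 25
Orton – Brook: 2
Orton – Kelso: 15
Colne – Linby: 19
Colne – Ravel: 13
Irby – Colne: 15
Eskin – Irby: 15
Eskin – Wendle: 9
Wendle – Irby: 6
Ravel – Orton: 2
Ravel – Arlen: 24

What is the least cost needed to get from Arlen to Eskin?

Settle nodes by increasing distance from Arlen:
Arlen: 0
Orton: 5  (via Arlen)
Brook: 7  (via Orton)
Ravel: 7  (via Orton)
Linby: 18  (via Brook)
Kelso: 20  (via Orton)
Colne: 20  (via Ravel)
Eskin: 33  (via Linby)
Shortest route: Arlen → Orton → Brook → Linby → Eskin = $33.

$33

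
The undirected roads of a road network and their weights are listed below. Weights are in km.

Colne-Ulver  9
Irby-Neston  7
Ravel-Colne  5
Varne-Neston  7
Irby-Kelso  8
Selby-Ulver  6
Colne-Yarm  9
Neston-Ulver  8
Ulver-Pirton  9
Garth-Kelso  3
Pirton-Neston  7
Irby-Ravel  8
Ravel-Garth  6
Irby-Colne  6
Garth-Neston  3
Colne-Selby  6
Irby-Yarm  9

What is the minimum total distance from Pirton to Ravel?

16 km

Candidate routes:
Pirton - Neston - Irby - Ravel: 7+7+8 = 22
Pirton - Ulver - Colne - Ravel: 9+9+5 = 23
Pirton - Neston - Garth - Ravel: 7+3+6 = 16
Cheapest is Pirton - Neston - Garth - Ravel at 16 km.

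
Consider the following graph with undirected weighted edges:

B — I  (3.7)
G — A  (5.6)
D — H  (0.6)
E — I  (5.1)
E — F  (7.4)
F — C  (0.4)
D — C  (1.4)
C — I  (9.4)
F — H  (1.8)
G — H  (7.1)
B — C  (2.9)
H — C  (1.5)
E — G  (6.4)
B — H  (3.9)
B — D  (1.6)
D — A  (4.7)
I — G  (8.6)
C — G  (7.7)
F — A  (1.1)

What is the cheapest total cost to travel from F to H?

Enumerating some paths:
F–C–D–H: 0.4+1.4+0.6 = 2.4
F–C–H: 0.4+1.5 = 1.9
F–H: 1.8 = 1.8
Cheapest is F–H at 1.8.

1.8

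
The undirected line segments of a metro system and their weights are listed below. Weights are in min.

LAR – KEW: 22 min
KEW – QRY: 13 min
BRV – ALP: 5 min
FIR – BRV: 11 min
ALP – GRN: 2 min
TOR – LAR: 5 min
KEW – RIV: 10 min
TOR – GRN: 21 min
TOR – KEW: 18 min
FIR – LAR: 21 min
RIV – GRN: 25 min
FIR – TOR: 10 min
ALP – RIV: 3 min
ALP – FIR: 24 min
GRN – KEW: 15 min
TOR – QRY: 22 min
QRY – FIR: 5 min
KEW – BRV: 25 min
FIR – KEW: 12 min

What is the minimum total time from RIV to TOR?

Running Dijkstra from RIV:
RIV: 0
ALP: 3  (via RIV)
GRN: 5  (via ALP)
BRV: 8  (via ALP)
KEW: 10  (via RIV)
FIR: 19  (via BRV)
QRY: 23  (via KEW)
TOR: 26  (via GRN)
Shortest route: RIV–ALP–GRN–TOR = 26 min.

26 min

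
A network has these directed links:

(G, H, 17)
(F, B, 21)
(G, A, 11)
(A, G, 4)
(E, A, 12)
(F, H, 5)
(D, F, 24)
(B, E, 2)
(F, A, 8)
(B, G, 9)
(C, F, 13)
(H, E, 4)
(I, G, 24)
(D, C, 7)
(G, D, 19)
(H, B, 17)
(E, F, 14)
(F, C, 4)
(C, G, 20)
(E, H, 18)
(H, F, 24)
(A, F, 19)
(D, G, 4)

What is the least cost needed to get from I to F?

54

Candidate routes:
I - G - A - F: 24+11+19 = 54
I - G - H - E - F: 24+17+4+14 = 59
I - G - D - C - F: 24+19+7+13 = 63
Cheapest is I - G - A - F at 54.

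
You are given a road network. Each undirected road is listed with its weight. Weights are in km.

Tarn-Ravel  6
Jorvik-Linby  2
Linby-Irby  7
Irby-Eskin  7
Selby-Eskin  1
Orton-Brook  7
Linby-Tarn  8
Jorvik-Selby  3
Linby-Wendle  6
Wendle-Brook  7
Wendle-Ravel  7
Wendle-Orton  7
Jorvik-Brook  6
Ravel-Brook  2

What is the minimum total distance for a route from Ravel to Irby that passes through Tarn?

21 km

Shortest Ravel→Tarn: Ravel–Tarn = 6
Best Tarn to Irby: Tarn–Linby–Irby costing 15
Total via Tarn: 6 + 15 = 21 km.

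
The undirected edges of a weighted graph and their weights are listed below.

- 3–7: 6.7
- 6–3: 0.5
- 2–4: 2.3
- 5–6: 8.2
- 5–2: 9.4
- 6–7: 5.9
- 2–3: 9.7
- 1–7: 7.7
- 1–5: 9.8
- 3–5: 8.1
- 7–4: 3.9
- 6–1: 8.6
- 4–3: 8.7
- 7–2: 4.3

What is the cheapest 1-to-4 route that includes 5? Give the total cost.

21.5

Best 1 to 5: 1 → 5 costing 9.8
Shortest 5→4: 5 → 2 → 4 = 11.7
Total via 5: 9.8 + 11.7 = 21.5.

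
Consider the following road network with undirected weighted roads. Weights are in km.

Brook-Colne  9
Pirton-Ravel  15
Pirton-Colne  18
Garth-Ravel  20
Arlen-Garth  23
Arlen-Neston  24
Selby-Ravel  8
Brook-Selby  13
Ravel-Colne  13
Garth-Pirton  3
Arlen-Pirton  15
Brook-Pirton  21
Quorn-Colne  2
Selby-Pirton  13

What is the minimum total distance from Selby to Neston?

Shortest distances from Selby:
Selby: 0
Ravel: 8  (via Selby)
Brook: 13  (via Selby)
Pirton: 13  (via Selby)
Garth: 16  (via Pirton)
Colne: 21  (via Ravel)
Quorn: 23  (via Colne)
Arlen: 28  (via Pirton)
Neston: 52  (via Arlen)
Shortest route: Selby → Pirton → Arlen → Neston = 52 km.

52 km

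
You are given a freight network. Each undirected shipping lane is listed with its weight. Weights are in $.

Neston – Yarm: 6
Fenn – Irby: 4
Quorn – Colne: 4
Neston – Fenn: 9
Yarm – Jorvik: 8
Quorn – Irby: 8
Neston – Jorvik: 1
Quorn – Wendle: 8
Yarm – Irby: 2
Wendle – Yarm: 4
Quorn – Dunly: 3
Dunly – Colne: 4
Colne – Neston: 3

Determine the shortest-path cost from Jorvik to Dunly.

Enumerating some paths:
Jorvik → Neston → Colne → Dunly: 1+3+4 = 8
Jorvik → Neston → Colne → Quorn → Dunly: 1+3+4+3 = 11
The minimum is $8 via Jorvik → Neston → Colne → Dunly.

$8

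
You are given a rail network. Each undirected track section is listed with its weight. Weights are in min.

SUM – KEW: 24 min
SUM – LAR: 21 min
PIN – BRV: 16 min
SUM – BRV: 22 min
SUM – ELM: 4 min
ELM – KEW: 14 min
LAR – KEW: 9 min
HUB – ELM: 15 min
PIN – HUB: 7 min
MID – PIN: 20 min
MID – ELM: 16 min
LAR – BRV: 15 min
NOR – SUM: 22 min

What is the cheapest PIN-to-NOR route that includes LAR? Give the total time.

Shortest PIN→LAR: PIN–BRV–LAR = 31
Shortest LAR→NOR: LAR–SUM–NOR = 43
Total via LAR: 31 + 43 = 74 min.

74 min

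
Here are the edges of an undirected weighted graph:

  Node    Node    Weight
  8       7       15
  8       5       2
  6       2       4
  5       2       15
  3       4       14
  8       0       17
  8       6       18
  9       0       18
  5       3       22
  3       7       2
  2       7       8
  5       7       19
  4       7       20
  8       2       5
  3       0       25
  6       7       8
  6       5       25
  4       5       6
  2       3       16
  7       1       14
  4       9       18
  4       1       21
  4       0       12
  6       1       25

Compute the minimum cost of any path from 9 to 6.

Running Dijkstra from 9:
9: 0
0: 18  (via 9)
4: 18  (via 9)
5: 24  (via 4)
8: 26  (via 5)
2: 31  (via 8)
3: 32  (via 4)
7: 34  (via 3)
6: 35  (via 2)
Shortest route: 9 → 4 → 5 → 8 → 2 → 6 = 35.

35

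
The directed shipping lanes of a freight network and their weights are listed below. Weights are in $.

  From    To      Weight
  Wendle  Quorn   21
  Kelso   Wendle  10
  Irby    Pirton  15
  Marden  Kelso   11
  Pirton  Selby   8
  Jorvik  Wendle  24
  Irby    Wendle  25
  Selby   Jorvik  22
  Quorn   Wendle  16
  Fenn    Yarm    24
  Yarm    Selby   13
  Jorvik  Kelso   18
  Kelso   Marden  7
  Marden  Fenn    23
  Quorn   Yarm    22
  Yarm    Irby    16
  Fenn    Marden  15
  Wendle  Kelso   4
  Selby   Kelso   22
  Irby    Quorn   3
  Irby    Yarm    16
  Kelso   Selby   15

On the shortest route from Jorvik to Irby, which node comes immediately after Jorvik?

Wendle

Enumerating some paths:
Jorvik–Kelso–Wendle–Quorn–Yarm–Irby: 18+10+21+22+16 = 87
Jorvik–Wendle–Quorn–Yarm–Irby: 24+21+22+16 = 83
Jorvik–Kelso–Marden–Fenn–Yarm–Irby: 18+7+23+24+16 = 88
Cheapest is Jorvik–Wendle–Quorn–Yarm–Irby at $83.
So from Jorvik the first move is to Wendle.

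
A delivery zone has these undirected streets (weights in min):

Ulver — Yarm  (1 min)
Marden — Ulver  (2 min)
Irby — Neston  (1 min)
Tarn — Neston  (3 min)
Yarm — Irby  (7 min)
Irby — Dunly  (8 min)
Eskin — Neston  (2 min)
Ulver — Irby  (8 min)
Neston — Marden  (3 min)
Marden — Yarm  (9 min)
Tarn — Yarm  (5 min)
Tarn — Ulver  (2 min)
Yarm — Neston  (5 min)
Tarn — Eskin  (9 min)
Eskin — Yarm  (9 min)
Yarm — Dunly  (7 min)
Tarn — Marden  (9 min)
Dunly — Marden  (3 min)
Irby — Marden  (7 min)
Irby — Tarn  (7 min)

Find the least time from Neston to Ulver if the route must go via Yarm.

Best Neston to Yarm: Neston → Yarm costing 5
Shortest Yarm→Ulver: Yarm → Ulver = 1
Total via Yarm: 5 + 1 = 6 min.

6 min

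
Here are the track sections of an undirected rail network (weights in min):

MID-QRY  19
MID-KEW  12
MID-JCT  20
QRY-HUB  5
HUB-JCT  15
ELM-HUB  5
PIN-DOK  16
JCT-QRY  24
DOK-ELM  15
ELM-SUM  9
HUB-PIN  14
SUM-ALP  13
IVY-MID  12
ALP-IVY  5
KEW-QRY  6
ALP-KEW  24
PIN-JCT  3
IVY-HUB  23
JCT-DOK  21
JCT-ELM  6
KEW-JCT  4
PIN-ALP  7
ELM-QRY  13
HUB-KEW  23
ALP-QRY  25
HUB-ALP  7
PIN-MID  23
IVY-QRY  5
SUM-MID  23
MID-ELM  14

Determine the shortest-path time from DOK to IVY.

Candidate routes:
DOK → ELM → QRY → IVY: 15+13+5 = 33
DOK → PIN → ALP → IVY: 16+7+5 = 28
DOK → ELM → HUB → QRY → IVY: 15+5+5+5 = 30
DOK → ELM → HUB → ALP → IVY: 15+5+7+5 = 32
The minimum is 28 min via DOK → PIN → ALP → IVY.

28 min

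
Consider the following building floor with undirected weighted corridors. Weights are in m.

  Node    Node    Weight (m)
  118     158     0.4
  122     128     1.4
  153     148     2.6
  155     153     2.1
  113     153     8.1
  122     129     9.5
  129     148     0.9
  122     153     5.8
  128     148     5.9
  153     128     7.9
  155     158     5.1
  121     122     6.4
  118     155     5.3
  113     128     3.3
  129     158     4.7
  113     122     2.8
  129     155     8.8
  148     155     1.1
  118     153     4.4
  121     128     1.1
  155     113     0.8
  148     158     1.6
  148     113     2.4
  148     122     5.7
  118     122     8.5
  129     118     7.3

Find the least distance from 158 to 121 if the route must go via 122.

8.8 m

Shortest 158→122: 158 → 148 → 155 → 113 → 122 = 6.3
Shortest 122→121: 122 → 128 → 121 = 2.5
Total via 122: 6.3 + 2.5 = 8.8 m.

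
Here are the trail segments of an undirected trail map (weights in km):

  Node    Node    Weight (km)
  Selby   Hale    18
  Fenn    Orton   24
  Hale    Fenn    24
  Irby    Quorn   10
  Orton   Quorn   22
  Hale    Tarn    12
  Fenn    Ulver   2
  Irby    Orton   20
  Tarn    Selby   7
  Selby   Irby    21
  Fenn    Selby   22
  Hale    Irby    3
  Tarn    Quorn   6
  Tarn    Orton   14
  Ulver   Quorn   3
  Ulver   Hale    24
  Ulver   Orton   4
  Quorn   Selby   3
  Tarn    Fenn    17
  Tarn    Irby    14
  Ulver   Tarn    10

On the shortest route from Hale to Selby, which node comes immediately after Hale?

Candidate routes:
Hale–Irby–Quorn–Selby: 3+10+3 = 16
Hale–Tarn–Selby: 12+7 = 19
Hale–Tarn–Quorn–Selby: 12+6+3 = 21
Hale–Selby: 18 = 18
The minimum is 16 km via Hale–Irby–Quorn–Selby.
So from Hale the first move is to Irby.

Irby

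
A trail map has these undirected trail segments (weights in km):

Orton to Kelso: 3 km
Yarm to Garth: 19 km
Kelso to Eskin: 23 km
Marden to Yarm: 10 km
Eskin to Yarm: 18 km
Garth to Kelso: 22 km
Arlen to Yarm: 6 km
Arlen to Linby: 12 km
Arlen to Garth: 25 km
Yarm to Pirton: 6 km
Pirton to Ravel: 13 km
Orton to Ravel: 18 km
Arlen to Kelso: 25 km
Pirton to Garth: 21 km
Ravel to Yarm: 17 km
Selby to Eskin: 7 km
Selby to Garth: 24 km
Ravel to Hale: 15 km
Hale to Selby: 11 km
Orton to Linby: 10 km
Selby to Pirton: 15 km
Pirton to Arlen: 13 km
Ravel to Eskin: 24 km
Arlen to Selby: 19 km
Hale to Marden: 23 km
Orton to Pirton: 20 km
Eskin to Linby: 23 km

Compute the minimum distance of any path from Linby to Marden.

28 km

Settle nodes by increasing distance from Linby:
Linby: 0
Orton: 10  (via Linby)
Arlen: 12  (via Linby)
Kelso: 13  (via Orton)
Yarm: 18  (via Arlen)
Eskin: 23  (via Linby)
Pirton: 24  (via Yarm)
Ravel: 28  (via Orton)
Marden: 28  (via Yarm)
Shortest route: Linby–Arlen–Yarm–Marden = 28 km.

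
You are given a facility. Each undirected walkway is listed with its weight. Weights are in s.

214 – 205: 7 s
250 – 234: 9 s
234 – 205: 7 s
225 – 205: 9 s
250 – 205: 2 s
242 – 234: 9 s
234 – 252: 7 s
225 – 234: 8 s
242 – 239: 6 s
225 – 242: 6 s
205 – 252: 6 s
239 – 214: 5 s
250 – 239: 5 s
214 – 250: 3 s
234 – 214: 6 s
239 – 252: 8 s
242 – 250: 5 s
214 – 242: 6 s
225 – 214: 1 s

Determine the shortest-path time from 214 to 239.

5 s

Enumerating some paths:
214 - 239: 5 = 5
214 - 250 - 239: 3+5 = 8
Cheapest is 214 - 239 at 5 s.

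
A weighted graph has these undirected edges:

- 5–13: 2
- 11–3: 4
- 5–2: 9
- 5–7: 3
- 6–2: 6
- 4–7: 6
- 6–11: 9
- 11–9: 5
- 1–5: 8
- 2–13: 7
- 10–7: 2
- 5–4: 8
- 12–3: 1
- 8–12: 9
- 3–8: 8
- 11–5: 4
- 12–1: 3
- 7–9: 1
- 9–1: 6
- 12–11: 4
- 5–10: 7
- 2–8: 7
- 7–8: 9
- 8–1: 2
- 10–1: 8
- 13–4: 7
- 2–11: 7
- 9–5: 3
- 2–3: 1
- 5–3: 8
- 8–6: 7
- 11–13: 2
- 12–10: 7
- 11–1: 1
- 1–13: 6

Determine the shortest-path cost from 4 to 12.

13

Settle nodes by increasing distance from 4:
4: 0
7: 6  (via 4)
9: 7  (via 7)
13: 7  (via 4)
5: 8  (via 4)
10: 8  (via 7)
11: 9  (via 13)
1: 10  (via 11)
8: 12  (via 1)
3: 13  (via 11)
12: 13  (via 11)
Shortest route: 4–13–11–12 = 13.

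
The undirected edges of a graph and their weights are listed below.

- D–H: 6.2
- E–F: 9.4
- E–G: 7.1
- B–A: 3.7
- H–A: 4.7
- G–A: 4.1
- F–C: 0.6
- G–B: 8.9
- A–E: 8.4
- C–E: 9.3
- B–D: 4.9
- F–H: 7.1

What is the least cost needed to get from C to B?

Shortest distances from C:
C: 0
F: 0.6  (via C)
H: 7.7  (via F)
E: 9.3  (via C)
A: 12.4  (via H)
D: 13.9  (via H)
B: 16.1  (via A)
Shortest route: C–F–H–A–B = 16.1.

16.1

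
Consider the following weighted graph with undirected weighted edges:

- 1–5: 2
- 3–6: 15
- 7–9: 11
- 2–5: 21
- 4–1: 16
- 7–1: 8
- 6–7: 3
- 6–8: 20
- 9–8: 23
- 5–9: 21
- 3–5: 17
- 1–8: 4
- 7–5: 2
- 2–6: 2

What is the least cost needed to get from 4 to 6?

23

Compare a few routes:
4 → 1 → 7 → 6: 16+8+3 = 27
4 → 1 → 5 → 7 → 6: 16+2+2+3 = 23
4 → 1 → 8 → 6: 16+4+20 = 40
4 → 1 → 5 → 2 → 6: 16+2+21+2 = 41
Cheapest is 4 → 1 → 5 → 7 → 6 at 23.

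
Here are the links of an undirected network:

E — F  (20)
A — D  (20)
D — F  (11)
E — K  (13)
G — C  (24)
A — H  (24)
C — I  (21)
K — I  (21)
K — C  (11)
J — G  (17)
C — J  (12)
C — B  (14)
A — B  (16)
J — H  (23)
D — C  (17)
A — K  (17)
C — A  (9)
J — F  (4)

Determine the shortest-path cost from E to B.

38

Candidate routes:
E–K–C–B: 13+11+14 = 38
E–K–C–A–B: 13+11+9+16 = 49
E–F–J–C–B: 20+4+12+14 = 50
E–K–A–B: 13+17+16 = 46
The minimum is 38 via E–K–C–B.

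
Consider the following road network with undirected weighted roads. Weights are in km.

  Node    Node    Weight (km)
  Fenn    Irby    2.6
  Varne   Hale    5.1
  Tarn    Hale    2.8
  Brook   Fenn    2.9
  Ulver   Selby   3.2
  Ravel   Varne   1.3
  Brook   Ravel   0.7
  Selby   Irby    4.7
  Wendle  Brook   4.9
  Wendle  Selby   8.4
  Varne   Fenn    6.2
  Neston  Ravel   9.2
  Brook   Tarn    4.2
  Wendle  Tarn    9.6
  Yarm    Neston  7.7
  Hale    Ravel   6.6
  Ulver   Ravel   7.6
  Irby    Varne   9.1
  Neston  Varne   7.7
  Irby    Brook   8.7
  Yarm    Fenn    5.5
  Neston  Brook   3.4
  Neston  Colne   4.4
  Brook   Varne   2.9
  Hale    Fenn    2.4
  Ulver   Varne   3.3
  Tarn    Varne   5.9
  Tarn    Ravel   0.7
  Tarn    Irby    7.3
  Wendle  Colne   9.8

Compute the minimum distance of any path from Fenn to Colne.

10.7 km

Shortest distances from Fenn:
Fenn: 0
Hale: 2.4  (via Fenn)
Irby: 2.6  (via Fenn)
Brook: 2.9  (via Fenn)
Ravel: 3.6  (via Brook)
Tarn: 4.3  (via Ravel)
Varne: 4.9  (via Ravel)
Yarm: 5.5  (via Fenn)
Neston: 6.3  (via Brook)
Selby: 7.3  (via Irby)
Wendle: 7.8  (via Brook)
Ulver: 8.2  (via Varne)
Colne: 10.7  (via Neston)
Shortest route: Fenn → Brook → Neston → Colne = 10.7 km.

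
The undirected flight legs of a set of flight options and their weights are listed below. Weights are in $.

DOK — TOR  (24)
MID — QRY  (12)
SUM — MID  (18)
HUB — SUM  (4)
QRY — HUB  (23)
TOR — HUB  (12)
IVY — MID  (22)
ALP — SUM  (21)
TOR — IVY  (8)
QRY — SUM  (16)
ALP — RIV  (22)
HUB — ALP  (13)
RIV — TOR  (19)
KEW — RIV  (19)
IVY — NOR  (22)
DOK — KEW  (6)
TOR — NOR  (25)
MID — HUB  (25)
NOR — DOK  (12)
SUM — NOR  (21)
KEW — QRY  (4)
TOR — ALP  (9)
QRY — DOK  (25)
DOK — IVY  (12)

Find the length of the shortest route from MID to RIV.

$35

Enumerating some paths:
MID–IVY–TOR–RIV: 22+8+19 = 49
MID–QRY–KEW–RIV: 12+4+19 = 35
The minimum is $35 via MID–QRY–KEW–RIV.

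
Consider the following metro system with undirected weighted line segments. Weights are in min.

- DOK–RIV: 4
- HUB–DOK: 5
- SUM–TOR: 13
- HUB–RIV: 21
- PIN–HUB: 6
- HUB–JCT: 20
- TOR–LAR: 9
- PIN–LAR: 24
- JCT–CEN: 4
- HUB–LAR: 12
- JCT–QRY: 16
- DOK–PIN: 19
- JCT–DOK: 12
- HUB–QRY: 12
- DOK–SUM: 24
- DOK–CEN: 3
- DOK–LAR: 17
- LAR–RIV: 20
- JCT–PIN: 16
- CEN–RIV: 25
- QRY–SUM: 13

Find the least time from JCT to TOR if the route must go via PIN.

Best JCT to PIN: JCT → PIN costing 16
Shortest PIN→TOR: PIN → HUB → LAR → TOR = 27
Total via PIN: 16 + 27 = 43 min.

43 min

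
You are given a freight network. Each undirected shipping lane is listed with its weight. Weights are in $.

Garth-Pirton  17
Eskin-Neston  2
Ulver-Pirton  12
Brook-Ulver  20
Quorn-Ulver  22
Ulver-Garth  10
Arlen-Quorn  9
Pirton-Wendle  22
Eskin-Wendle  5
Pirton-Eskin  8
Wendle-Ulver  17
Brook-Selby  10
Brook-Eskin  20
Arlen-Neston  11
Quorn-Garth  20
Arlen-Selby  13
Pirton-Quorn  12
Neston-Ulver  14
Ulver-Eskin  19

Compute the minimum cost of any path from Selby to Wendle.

$31

Shortest distances from Selby:
Selby: 0
Brook: 10  (via Selby)
Arlen: 13  (via Selby)
Quorn: 22  (via Arlen)
Neston: 24  (via Arlen)
Eskin: 26  (via Neston)
Ulver: 30  (via Brook)
Wendle: 31  (via Eskin)
Shortest route: Selby → Arlen → Neston → Eskin → Wendle = $31.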